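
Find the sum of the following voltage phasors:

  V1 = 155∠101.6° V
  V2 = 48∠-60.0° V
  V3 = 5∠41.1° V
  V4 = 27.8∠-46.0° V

Step 1 — Convert each phasor to rectangular form:
  V1 = 155·(cos(101.6°) + j·sin(101.6°)) = -31.17 + j151.8 V
  V2 = 48·(cos(-60.0°) + j·sin(-60.0°)) = 24 - j41.57 V
  V3 = 5·(cos(41.1°) + j·sin(41.1°)) = 3.768 + j3.287 V
  V4 = 27.8·(cos(-46.0°) + j·sin(-46.0°)) = 19.31 - j20 V
Step 2 — Sum components: V_total = 15.91 + j93.55 V.
Step 3 — Convert to polar: |V_total| = 94.9 V, ∠V_total = 80.3°.

V_total = 94.9∠80.3° V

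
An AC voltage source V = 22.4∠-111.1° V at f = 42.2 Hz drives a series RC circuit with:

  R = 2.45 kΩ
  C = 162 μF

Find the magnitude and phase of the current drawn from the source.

Step 1 — Angular frequency: ω = 2π·f = 2π·42.2 = 265.2 rad/s.
Step 2 — Component impedances:
  R: Z = R = 2450 Ω
  C: Z = 1/(jωC) = -j/(ω·C) = 0 - j23.28 Ω
Step 3 — Series combination: Z_total = R + C = 2450 - j23.28 Ω = 2450∠-0.5° Ω.
Step 4 — Source phasor: V = 22.4∠-111.1° V = -8.064 - j20.9 V.
Step 5 — Ohm's law: I = V / Z_total = (-8.064 - j20.9) / (2450 - j23.28) = -0.00321 - j0.00856 A.
Step 6 — Convert to polar: |I| = 0.009142 A, ∠I = -110.6°.

I = 0.009142∠-110.6° A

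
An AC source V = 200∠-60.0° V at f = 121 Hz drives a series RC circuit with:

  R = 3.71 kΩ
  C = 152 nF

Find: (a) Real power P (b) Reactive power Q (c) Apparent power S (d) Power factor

Step 1 — Angular frequency: ω = 2π·f = 2π·121 = 760.3 rad/s.
Step 2 — Component impedances:
  R: Z = R = 3710 Ω
  C: Z = 1/(jωC) = -j/(ω·C) = 0 - j8653 Ω
Step 3 — Series combination: Z_total = R + C = 3710 - j8653 Ω = 9415∠-66.8° Ω.
Step 4 — Source phasor: V = 200∠-60.0° V = 100 - j173.2 V.
Step 5 — Current: I = V / Z = 0.02109 + j0.002513 A = 0.02124∠6.8° A.
Step 6 — Complex power: S = V·I* = 1.674 - j3.905 VA.
Step 7 — Real power: P = Re(S) = 1.674 W.
Step 8 — Reactive power: Q = Im(S) = -3.905 VAR.
Step 9 — Apparent power: |S| = 4.248 VA.
Step 10 — Power factor: PF = P/|S| = 0.394 (leading).

(a) P = 1.674 W  (b) Q = -3.905 VAR  (c) S = 4.248 VA  (d) PF = 0.394 (leading)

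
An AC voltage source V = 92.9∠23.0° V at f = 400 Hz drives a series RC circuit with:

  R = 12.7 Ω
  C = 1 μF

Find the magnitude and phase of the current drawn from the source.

Step 1 — Angular frequency: ω = 2π·f = 2π·400 = 2513 rad/s.
Step 2 — Component impedances:
  R: Z = R = 12.7 Ω
  C: Z = 1/(jωC) = -j/(ω·C) = 0 - j397.9 Ω
Step 3 — Series combination: Z_total = R + C = 12.7 - j397.9 Ω = 398.1∠-88.2° Ω.
Step 4 — Source phasor: V = 92.9∠23.0° V = 85.51 + j36.3 V.
Step 5 — Ohm's law: I = V / Z_total = (85.51 + j36.3) / (12.7 - j397.9) = -0.08428 + j0.2176 A.
Step 6 — Convert to polar: |I| = 0.2334 A, ∠I = 111.2°.

I = 0.2334∠111.2° A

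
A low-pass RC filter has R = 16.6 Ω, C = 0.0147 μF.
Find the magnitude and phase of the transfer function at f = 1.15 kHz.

Step 1 — Angular frequency: ω = 2π·1150 = 7226 rad/s.
Step 2 — Transfer function: H(jω) = 1/(1 + jωRC).
Step 3 — Denominator: 1 + jωRC = 1 + j·7226·16.6·1.47e-08 = 1 + j0.001763.
Step 4 — H = 1 - j0.001763.
Step 5 — Magnitude: |H| = 1 (-0.0 dB); phase: φ = -0.1°.

|H| = 1 (-0.0 dB), φ = -0.1°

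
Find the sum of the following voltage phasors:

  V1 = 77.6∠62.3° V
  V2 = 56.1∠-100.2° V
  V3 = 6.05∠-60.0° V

Step 1 — Convert each phasor to rectangular form:
  V1 = 77.6·(cos(62.3°) + j·sin(62.3°)) = 36.07 + j68.71 V
  V2 = 56.1·(cos(-100.2°) + j·sin(-100.2°)) = -9.934 - j55.21 V
  V3 = 6.05·(cos(-60.0°) + j·sin(-60.0°)) = 3.025 - j5.239 V
Step 2 — Sum components: V_total = 29.16 + j8.254 V.
Step 3 — Convert to polar: |V_total| = 30.31 V, ∠V_total = 15.8°.

V_total = 30.31∠15.8° V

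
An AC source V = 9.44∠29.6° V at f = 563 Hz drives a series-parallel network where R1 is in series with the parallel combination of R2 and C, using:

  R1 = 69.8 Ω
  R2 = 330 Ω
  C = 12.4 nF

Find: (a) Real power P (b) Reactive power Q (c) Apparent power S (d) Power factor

Step 1 — Angular frequency: ω = 2π·f = 2π·563 = 3537 rad/s.
Step 2 — Component impedances:
  R1: Z = R = 69.8 Ω
  R2: Z = R = 330 Ω
  C: Z = 1/(jωC) = -j/(ω·C) = 0 - j2.28e+04 Ω
Step 3 — Parallel branch: R2 || C = 1/(1/R2 + 1/C) = 329.9 - j4.776 Ω.
Step 4 — Series with R1: Z_total = R1 + (R2 || C) = 399.7 - j4.776 Ω = 399.8∠-0.7° Ω.
Step 5 — Source phasor: V = 9.44∠29.6° V = 8.208 + j4.663 V.
Step 6 — Current: I = V / Z = 0.02039 + j0.01191 A = 0.02361∠30.3° A.
Step 7 — Complex power: S = V·I* = 0.2229 - j0.002663 VA.
Step 8 — Real power: P = Re(S) = 0.2229 W.
Step 9 — Reactive power: Q = Im(S) = -0.002663 VAR.
Step 10 — Apparent power: |S| = 0.2229 VA.
Step 11 — Power factor: PF = P/|S| = 0.9999 (leading).

(a) P = 0.2229 W  (b) Q = -0.002663 VAR  (c) S = 0.2229 VA  (d) PF = 0.9999 (leading)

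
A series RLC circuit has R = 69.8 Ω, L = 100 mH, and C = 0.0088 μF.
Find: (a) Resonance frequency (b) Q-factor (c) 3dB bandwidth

Step 1 — Resonance: ω₀ = 1/√(LC) = 1/√(0.1·8.8e-09) = 3.371e+04 rad/s.
Step 2 — f₀ = ω₀/(2π) = 5365 Hz.
Step 3 — Series Q: Q = ω₀L/R = 3.371e+04·0.1/69.8 = 48.3.
Step 4 — Bandwidth: Δω = ω₀/Q = 698 rad/s; BW = Δω/(2π) = 111.1 Hz.

(a) f₀ = 5365 Hz  (b) Q = 48.3  (c) BW = 111.1 Hz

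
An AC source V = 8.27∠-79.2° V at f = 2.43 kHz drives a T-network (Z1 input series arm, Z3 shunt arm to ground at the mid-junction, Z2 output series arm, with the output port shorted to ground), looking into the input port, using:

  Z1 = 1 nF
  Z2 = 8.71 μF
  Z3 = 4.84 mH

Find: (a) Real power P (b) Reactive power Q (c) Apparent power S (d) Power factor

Step 1 — Angular frequency: ω = 2π·f = 2π·2430 = 1.527e+04 rad/s.
Step 2 — Component impedances:
  Z1: Z = 1/(jωC) = -j/(ω·C) = 0 - j6.55e+04 Ω
  Z2: Z = 1/(jωC) = -j/(ω·C) = 0 - j7.52 Ω
  Z3: Z = jωL = j·1.527e+04·0.00484 = 0 + j73.9 Ω
Step 3 — With the output port shorted to ground, the output series arm Z2 runs from the junction to ground; the shunt arm Z3 also runs from the junction to ground. They appear in parallel: Z3 || Z2 = 0 - j8.371 Ω.
Step 4 — Series with input arm Z1: Z_in = Z1 + (Z3 || Z2) = 0 - j6.55e+04 Ω = 6.55e+04∠-90.0° Ω.
Step 5 — Source phasor: V = 8.27∠-79.2° V = 1.55 - j8.124 V.
Step 6 — Current: I = V / Z = 0.000124 + j2.366e-05 A = 0.0001263∠10.8° A.
Step 7 — Complex power: S = V·I* = 0 - j0.001044 VA.
Step 8 — Real power: P = Re(S) = 0 W.
Step 9 — Reactive power: Q = Im(S) = -0.001044 VAR.
Step 10 — Apparent power: |S| = 0.001044 VA.
Step 11 — Power factor: PF = P/|S| = 0 (leading).

(a) P = 0 W  (b) Q = -0.001044 VAR  (c) S = 0.001044 VA  (d) PF = 0 (leading)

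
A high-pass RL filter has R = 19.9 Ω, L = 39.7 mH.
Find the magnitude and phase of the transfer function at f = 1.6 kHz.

Step 1 — Angular frequency: ω = 2π·1600 = 1.005e+04 rad/s.
Step 2 — Transfer function: H(jω) = jωL/(R + jωL).
Step 3 — Numerator jωL = j·399.1; denominator R + jωL = 19.9 + j399.1.
Step 4 — H = 0.9975 + j0.04974.
Step 5 — Magnitude: |H| = 0.9988 (-0.0 dB); phase: φ = 2.9°.

|H| = 0.9988 (-0.0 dB), φ = 2.9°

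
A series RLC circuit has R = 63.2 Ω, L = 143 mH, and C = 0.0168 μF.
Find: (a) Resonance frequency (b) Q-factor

Step 1 — Resonance condition Im(Z)=0 gives ω₀ = 1/√(LC).
Step 2 — ω₀ = 1/√(0.143·1.68e-08) = 2.04e+04 rad/s.
Step 3 — f₀ = ω₀/(2π) = 3247 Hz.
Step 4 — Series Q: Q = ω₀L/R = 2.04e+04·0.143/63.2 = 46.16.

(a) f₀ = 3247 Hz  (b) Q = 46.16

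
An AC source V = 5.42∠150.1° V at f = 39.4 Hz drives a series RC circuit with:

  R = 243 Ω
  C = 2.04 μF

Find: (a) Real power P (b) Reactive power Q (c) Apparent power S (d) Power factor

Step 1 — Angular frequency: ω = 2π·f = 2π·39.4 = 247.6 rad/s.
Step 2 — Component impedances:
  R: Z = R = 243 Ω
  C: Z = 1/(jωC) = -j/(ω·C) = 0 - j1980 Ω
Step 3 — Series combination: Z_total = R + C = 243 - j1980 Ω = 1995∠-83.0° Ω.
Step 4 — Source phasor: V = 5.42∠150.1° V = -4.699 + j2.702 V.
Step 5 — Current: I = V / Z = -0.001631 - j0.002173 A = 0.002717∠-126.9° A.
Step 6 — Complex power: S = V·I* = 0.001794 - j0.01462 VA.
Step 7 — Real power: P = Re(S) = 0.001794 W.
Step 8 — Reactive power: Q = Im(S) = -0.01462 VAR.
Step 9 — Apparent power: |S| = 0.01473 VA.
Step 10 — Power factor: PF = P/|S| = 0.1218 (leading).

(a) P = 0.001794 W  (b) Q = -0.01462 VAR  (c) S = 0.01473 VA  (d) PF = 0.1218 (leading)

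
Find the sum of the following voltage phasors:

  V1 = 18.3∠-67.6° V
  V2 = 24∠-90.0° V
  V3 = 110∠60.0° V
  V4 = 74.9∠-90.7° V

Step 1 — Convert each phasor to rectangular form:
  V1 = 18.3·(cos(-67.6°) + j·sin(-67.6°)) = 6.974 - j16.92 V
  V2 = 24·(cos(-90.0°) + j·sin(-90.0°)) = 0 - j24 V
  V3 = 110·(cos(60.0°) + j·sin(60.0°)) = 55 + j95.26 V
  V4 = 74.9·(cos(-90.7°) + j·sin(-90.7°)) = -0.9151 - j74.89 V
Step 2 — Sum components: V_total = 61.06 - j20.55 V.
Step 3 — Convert to polar: |V_total| = 64.42 V, ∠V_total = -18.6°.

V_total = 64.42∠-18.6° V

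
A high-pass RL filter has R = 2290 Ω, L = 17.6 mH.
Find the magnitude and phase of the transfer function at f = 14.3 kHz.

Step 1 — Angular frequency: ω = 2π·1.43e+04 = 8.985e+04 rad/s.
Step 2 — Transfer function: H(jω) = jωL/(R + jωL).
Step 3 — Numerator jωL = j·1581; denominator R + jωL = 2290 + j1581.
Step 4 — H = 0.3229 + j0.4676.
Step 5 — Magnitude: |H| = 0.5682 (-4.9 dB); phase: φ = 55.4°.

|H| = 0.5682 (-4.9 dB), φ = 55.4°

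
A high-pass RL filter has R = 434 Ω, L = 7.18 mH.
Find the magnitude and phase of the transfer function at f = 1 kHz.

Step 1 — Angular frequency: ω = 2π·1000 = 6283 rad/s.
Step 2 — Transfer function: H(jω) = jωL/(R + jωL).
Step 3 — Numerator jωL = j·45.11; denominator R + jωL = 434 + j45.11.
Step 4 — H = 0.01069 + j0.1028.
Step 5 — Magnitude: |H| = 0.1034 (-19.7 dB); phase: φ = 84.1°.

|H| = 0.1034 (-19.7 dB), φ = 84.1°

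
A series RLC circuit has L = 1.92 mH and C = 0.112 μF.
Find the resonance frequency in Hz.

Step 1 — Resonance condition Im(Z)=0 gives ω₀ = 1/√(LC).
Step 2 — ω₀ = 1/√(0.00192·1.12e-07) = 6.819e+04 rad/s.
Step 3 — f₀ = ω₀/(2π) = 1.085e+04 Hz.

f₀ = 1.085e+04 Hz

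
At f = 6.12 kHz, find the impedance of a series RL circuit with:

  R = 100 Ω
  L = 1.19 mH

Step 1 — Angular frequency: ω = 2π·f = 2π·6120 = 3.845e+04 rad/s.
Step 2 — Component impedances:
  R: Z = R = 100 Ω
  L: Z = jωL = j·3.845e+04·0.00119 = 0 + j45.76 Ω
Step 3 — Series combination: Z_total = R + L = 100 + j45.76 Ω = 110∠24.6° Ω.

Z = 100 + j45.76 Ω = 110∠24.6° Ω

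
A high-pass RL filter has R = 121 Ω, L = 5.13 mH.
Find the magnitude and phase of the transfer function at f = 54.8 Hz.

Step 1 — Angular frequency: ω = 2π·54.8 = 344.3 rad/s.
Step 2 — Transfer function: H(jω) = jωL/(R + jωL).
Step 3 — Numerator jωL = j·1.766; denominator R + jωL = 121 + j1.766.
Step 4 — H = 0.0002131 + j0.01459.
Step 5 — Magnitude: |H| = 0.0146 (-36.7 dB); phase: φ = 89.2°.

|H| = 0.0146 (-36.7 dB), φ = 89.2°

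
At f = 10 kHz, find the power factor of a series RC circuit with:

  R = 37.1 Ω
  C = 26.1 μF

Step 1 — Angular frequency: ω = 2π·f = 2π·1e+04 = 6.283e+04 rad/s.
Step 2 — Component impedances:
  R: Z = R = 37.1 Ω
  C: Z = 1/(jωC) = -j/(ω·C) = 0 - j0.6098 Ω
Step 3 — Series combination: Z_total = R + C = 37.1 - j0.6098 Ω = 37.11∠-0.9° Ω.
Step 4 — Power factor: PF = cos(φ) = Re(Z)/|Z| = 37.1/37.105 = 0.9999.
Step 5 — Type: Im(Z) = -0.6098 ⇒ leading (phase φ = -0.9°).

PF = 0.9999 (leading, φ = -0.9°)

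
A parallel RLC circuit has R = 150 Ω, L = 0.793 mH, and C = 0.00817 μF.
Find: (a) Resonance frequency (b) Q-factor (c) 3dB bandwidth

Step 1 — Resonance: ω₀ = 1/√(LC) = 1/√(0.000793·8.17e-09) = 3.929e+05 rad/s.
Step 2 — f₀ = ω₀/(2π) = 6.253e+04 Hz.
Step 3 — Parallel Q: Q = R/(ω₀L) = 150/(3.929e+05·0.000793) = 0.4815.
Step 4 — Bandwidth: Δω = ω₀/Q = 8.16e+05 rad/s; BW = Δω/(2π) = 1.299e+05 Hz.

(a) f₀ = 6.253e+04 Hz  (b) Q = 0.4815  (c) BW = 1.299e+05 Hz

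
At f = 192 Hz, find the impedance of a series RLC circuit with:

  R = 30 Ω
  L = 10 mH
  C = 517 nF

Step 1 — Angular frequency: ω = 2π·f = 2π·192 = 1206 rad/s.
Step 2 — Component impedances:
  R: Z = R = 30 Ω
  L: Z = jωL = j·1206·0.01 = 0 + j12.06 Ω
  C: Z = 1/(jωC) = -j/(ω·C) = 0 - j1603 Ω
Step 3 — Series combination: Z_total = R + L + C = 30 - j1591 Ω = 1592∠-88.9° Ω.

Z = 30 - j1591 Ω = 1592∠-88.9° Ω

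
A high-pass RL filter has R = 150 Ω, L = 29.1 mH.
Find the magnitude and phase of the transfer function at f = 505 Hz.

Step 1 — Angular frequency: ω = 2π·505 = 3173 rad/s.
Step 2 — Transfer function: H(jω) = jωL/(R + jωL).
Step 3 — Numerator jωL = j·92.33; denominator R + jωL = 150 + j92.33.
Step 4 — H = 0.2748 + j0.4464.
Step 5 — Magnitude: |H| = 0.5242 (-5.6 dB); phase: φ = 58.4°.

|H| = 0.5242 (-5.6 dB), φ = 58.4°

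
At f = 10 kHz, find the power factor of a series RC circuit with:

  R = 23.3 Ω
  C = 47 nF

Step 1 — Angular frequency: ω = 2π·f = 2π·1e+04 = 6.283e+04 rad/s.
Step 2 — Component impedances:
  R: Z = R = 23.3 Ω
  C: Z = 1/(jωC) = -j/(ω·C) = 0 - j338.6 Ω
Step 3 — Series combination: Z_total = R + C = 23.3 - j338.6 Ω = 339.4∠-86.1° Ω.
Step 4 — Power factor: PF = cos(φ) = Re(Z)/|Z| = 23.3/339.43 = 0.06864.
Step 5 — Type: Im(Z) = -338.6 ⇒ leading (phase φ = -86.1°).

PF = 0.06864 (leading, φ = -86.1°)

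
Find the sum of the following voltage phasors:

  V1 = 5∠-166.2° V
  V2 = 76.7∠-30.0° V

Step 1 — Convert each phasor to rectangular form:
  V1 = 5·(cos(-166.2°) + j·sin(-166.2°)) = -4.856 - j1.193 V
  V2 = 76.7·(cos(-30.0°) + j·sin(-30.0°)) = 66.42 - j38.35 V
Step 2 — Sum components: V_total = 61.57 - j39.54 V.
Step 3 — Convert to polar: |V_total| = 73.17 V, ∠V_total = -32.7°.

V_total = 73.17∠-32.7° V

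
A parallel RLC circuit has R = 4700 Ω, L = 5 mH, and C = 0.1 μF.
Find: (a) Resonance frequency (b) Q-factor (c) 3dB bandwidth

Step 1 — Resonance: ω₀ = 1/√(LC) = 1/√(0.005·1e-07) = 4.472e+04 rad/s.
Step 2 — f₀ = ω₀/(2π) = 7118 Hz.
Step 3 — Parallel Q: Q = R/(ω₀L) = 4700/(4.472e+04·0.005) = 21.02.
Step 4 — Bandwidth: Δω = ω₀/Q = 2128 rad/s; BW = Δω/(2π) = 338.6 Hz.

(a) f₀ = 7118 Hz  (b) Q = 21.02  (c) BW = 338.6 Hz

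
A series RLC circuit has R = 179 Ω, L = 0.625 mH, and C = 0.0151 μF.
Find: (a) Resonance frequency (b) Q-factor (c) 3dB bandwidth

Step 1 — Resonance: ω₀ = 1/√(LC) = 1/√(0.000625·1.51e-08) = 3.255e+05 rad/s.
Step 2 — f₀ = ω₀/(2π) = 5.181e+04 Hz.
Step 3 — Series Q: Q = ω₀L/R = 3.255e+05·0.000625/179 = 1.137.
Step 4 — Bandwidth: Δω = ω₀/Q = 2.864e+05 rad/s; BW = Δω/(2π) = 4.558e+04 Hz.

(a) f₀ = 5.181e+04 Hz  (b) Q = 1.137  (c) BW = 4.558e+04 Hz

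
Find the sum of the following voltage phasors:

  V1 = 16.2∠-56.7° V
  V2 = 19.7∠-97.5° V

Step 1 — Convert each phasor to rectangular form:
  V1 = 16.2·(cos(-56.7°) + j·sin(-56.7°)) = 8.894 - j13.54 V
  V2 = 19.7·(cos(-97.5°) + j·sin(-97.5°)) = -2.571 - j19.53 V
Step 2 — Sum components: V_total = 6.323 - j33.07 V.
Step 3 — Convert to polar: |V_total| = 33.67 V, ∠V_total = -79.2°.

V_total = 33.67∠-79.2° V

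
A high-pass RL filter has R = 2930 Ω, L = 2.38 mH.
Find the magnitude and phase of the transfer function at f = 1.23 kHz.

Step 1 — Angular frequency: ω = 2π·1230 = 7728 rad/s.
Step 2 — Transfer function: H(jω) = jωL/(R + jωL).
Step 3 — Numerator jωL = j·18.39; denominator R + jωL = 2930 + j18.39.
Step 4 — H = 3.941e-05 + j0.006277.
Step 5 — Magnitude: |H| = 0.006277 (-44.0 dB); phase: φ = 89.6°.

|H| = 0.006277 (-44.0 dB), φ = 89.6°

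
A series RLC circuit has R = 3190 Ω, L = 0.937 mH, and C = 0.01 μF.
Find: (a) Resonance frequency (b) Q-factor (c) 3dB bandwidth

Step 1 — Resonance condition Im(Z)=0 gives ω₀ = 1/√(LC).
Step 2 — ω₀ = 1/√(0.000937·1e-08) = 3.267e+05 rad/s.
Step 3 — f₀ = ω₀/(2π) = 5.199e+04 Hz.
Step 4 — Series Q: Q = ω₀L/R = 3.267e+05·0.000937/3190 = 0.09596.
Step 5 — 3dB bandwidth: Δω = ω₀/Q = 3.404e+06 rad/s; BW = Δω/(2π) = 5.418e+05 Hz.

(a) f₀ = 5.199e+04 Hz  (b) Q = 0.09596  (c) BW = 5.418e+05 Hz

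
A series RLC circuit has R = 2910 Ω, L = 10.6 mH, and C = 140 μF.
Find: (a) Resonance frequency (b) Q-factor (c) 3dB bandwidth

Step 1 — Resonance: ω₀ = 1/√(LC) = 1/√(0.0106·0.00014) = 820.9 rad/s.
Step 2 — f₀ = ω₀/(2π) = 130.6 Hz.
Step 3 — Series Q: Q = ω₀L/R = 820.9·0.0106/2910 = 0.00299.
Step 4 — Bandwidth: Δω = ω₀/Q = 2.745e+05 rad/s; BW = Δω/(2π) = 4.369e+04 Hz.

(a) f₀ = 130.6 Hz  (b) Q = 0.00299  (c) BW = 4.369e+04 Hz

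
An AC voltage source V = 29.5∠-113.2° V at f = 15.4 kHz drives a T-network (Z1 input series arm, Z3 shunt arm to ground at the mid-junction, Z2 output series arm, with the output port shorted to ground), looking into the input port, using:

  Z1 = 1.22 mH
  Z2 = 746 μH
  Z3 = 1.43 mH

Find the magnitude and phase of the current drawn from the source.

Step 1 — Angular frequency: ω = 2π·f = 2π·1.54e+04 = 9.676e+04 rad/s.
Step 2 — Component impedances:
  Z1: Z = jωL = j·9.676e+04·0.00122 = 0 + j118 Ω
  Z2: Z = jωL = j·9.676e+04·0.000746 = 0 + j72.18 Ω
  Z3: Z = jωL = j·9.676e+04·0.00143 = 0 + j138.4 Ω
Step 3 — With the output port shorted to ground, the output series arm Z2 runs from the junction to ground; the shunt arm Z3 also runs from the junction to ground. They appear in parallel: Z3 || Z2 = 0 + j47.44 Ω.
Step 4 — Series with input arm Z1: Z_in = Z1 + (Z3 || Z2) = 0 + j165.5 Ω = 165.5∠90.0° Ω.
Step 5 — Source phasor: V = 29.5∠-113.2° V = -11.62 - j27.11 V.
Step 6 — Ohm's law: I = V / Z_total = (-11.62 - j27.11) / (0 + j165.5) = -0.1638 + j0.07023 A.
Step 7 — Convert to polar: |I| = 0.1783 A, ∠I = 156.8°.

I = 0.1783∠156.8° A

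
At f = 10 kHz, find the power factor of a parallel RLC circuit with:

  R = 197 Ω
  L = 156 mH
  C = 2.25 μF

Step 1 — Angular frequency: ω = 2π·f = 2π·1e+04 = 6.283e+04 rad/s.
Step 2 — Component impedances:
  R: Z = R = 197 Ω
  L: Z = jωL = j·6.283e+04·0.156 = 0 + j9802 Ω
  C: Z = 1/(jωC) = -j/(ω·C) = 0 - j7.074 Ω
Step 3 — Parallel combination: 1/Z_total = 1/R + 1/L + 1/C; Z_total = 0.254 - j7.07 Ω = 7.074∠-87.9° Ω.
Step 4 — Power factor: PF = cos(φ) = Re(Z)/|Z| = 0.254/7.074 = 0.03591.
Step 5 — Type: Im(Z) = -7.07 ⇒ leading (phase φ = -87.9°).

PF = 0.03591 (leading, φ = -87.9°)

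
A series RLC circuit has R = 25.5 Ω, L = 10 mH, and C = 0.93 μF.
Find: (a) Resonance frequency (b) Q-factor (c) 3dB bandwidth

Step 1 — Resonance: ω₀ = 1/√(LC) = 1/√(0.01·9.3e-07) = 1.037e+04 rad/s.
Step 2 — f₀ = ω₀/(2π) = 1650 Hz.
Step 3 — Series Q: Q = ω₀L/R = 1.037e+04·0.01/25.5 = 4.066.
Step 4 — Bandwidth: Δω = ω₀/Q = 2550 rad/s; BW = Δω/(2π) = 405.8 Hz.

(a) f₀ = 1650 Hz  (b) Q = 4.066  (c) BW = 405.8 Hz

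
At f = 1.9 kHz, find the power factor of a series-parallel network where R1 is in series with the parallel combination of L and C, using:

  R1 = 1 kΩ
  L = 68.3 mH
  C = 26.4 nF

Step 1 — Angular frequency: ω = 2π·f = 2π·1900 = 1.194e+04 rad/s.
Step 2 — Component impedances:
  R1: Z = R = 1000 Ω
  L: Z = jωL = j·1.194e+04·0.0683 = 0 + j815.4 Ω
  C: Z = 1/(jωC) = -j/(ω·C) = 0 - j3173 Ω
Step 3 — Parallel branch: L || C = 1/(1/L + 1/C) = 0 + j1097 Ω.
Step 4 — Series with R1: Z_total = R1 + (L || C) = 1000 + j1097 Ω = 1485∠47.7° Ω.
Step 5 — Power factor: PF = cos(φ) = Re(Z)/|Z| = 1000/1484.66 = 0.6736.
Step 6 — Type: Im(Z) = 1097 ⇒ lagging (phase φ = 47.7°).

PF = 0.6736 (lagging, φ = 47.7°)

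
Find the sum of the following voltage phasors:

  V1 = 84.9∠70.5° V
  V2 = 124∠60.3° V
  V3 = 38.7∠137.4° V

Step 1 — Convert each phasor to rectangular form:
  V1 = 84.9·(cos(70.5°) + j·sin(70.5°)) = 28.34 + j80.03 V
  V2 = 124·(cos(60.3°) + j·sin(60.3°)) = 61.44 + j107.7 V
  V3 = 38.7·(cos(137.4°) + j·sin(137.4°)) = -28.49 + j26.2 V
Step 2 — Sum components: V_total = 61.29 + j213.9 V.
Step 3 — Convert to polar: |V_total| = 222.5 V, ∠V_total = 74.0°.

V_total = 222.5∠74.0° V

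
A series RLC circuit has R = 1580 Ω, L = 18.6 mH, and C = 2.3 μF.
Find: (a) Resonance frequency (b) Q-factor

Step 1 — Resonance condition Im(Z)=0 gives ω₀ = 1/√(LC).
Step 2 — ω₀ = 1/√(0.0186·2.3e-06) = 4835 rad/s.
Step 3 — f₀ = ω₀/(2π) = 769.5 Hz.
Step 4 — Series Q: Q = ω₀L/R = 4835·0.0186/1580 = 0.05692.

(a) f₀ = 769.5 Hz  (b) Q = 0.05692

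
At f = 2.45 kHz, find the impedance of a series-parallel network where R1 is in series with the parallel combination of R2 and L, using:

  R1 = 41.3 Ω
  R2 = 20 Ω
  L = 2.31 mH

Step 1 — Angular frequency: ω = 2π·f = 2π·2450 = 1.539e+04 rad/s.
Step 2 — Component impedances:
  R1: Z = R = 41.3 Ω
  R2: Z = R = 20 Ω
  L: Z = jωL = j·1.539e+04·0.00231 = 0 + j35.56 Ω
Step 3 — Parallel branch: R2 || L = 1/(1/R2 + 1/L) = 15.19 + j8.545 Ω.
Step 4 — Series with R1: Z_total = R1 + (R2 || L) = 56.49 + j8.545 Ω = 57.14∠8.6° Ω.

Z = 56.49 + j8.545 Ω = 57.14∠8.6° Ω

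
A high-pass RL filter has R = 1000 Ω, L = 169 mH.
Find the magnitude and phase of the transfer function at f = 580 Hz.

Step 1 — Angular frequency: ω = 2π·580 = 3644 rad/s.
Step 2 — Transfer function: H(jω) = jωL/(R + jωL).
Step 3 — Numerator jωL = j·615.9; denominator R + jωL = 1000 + j615.9.
Step 4 — H = 0.275 + j0.4465.
Step 5 — Magnitude: |H| = 0.5244 (-5.6 dB); phase: φ = 58.4°.

|H| = 0.5244 (-5.6 dB), φ = 58.4°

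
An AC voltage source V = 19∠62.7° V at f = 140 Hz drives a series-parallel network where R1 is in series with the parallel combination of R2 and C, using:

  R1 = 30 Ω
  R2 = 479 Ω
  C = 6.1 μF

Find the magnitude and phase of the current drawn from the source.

Step 1 — Angular frequency: ω = 2π·f = 2π·140 = 879.6 rad/s.
Step 2 — Component impedances:
  R1: Z = R = 30 Ω
  R2: Z = R = 479 Ω
  C: Z = 1/(jωC) = -j/(ω·C) = 0 - j186.4 Ω
Step 3 — Parallel branch: R2 || C = 1/(1/R2 + 1/C) = 62.98 - j161.9 Ω.
Step 4 — Series with R1: Z_total = R1 + (R2 || C) = 92.98 - j161.9 Ω = 186.7∠-60.1° Ω.
Step 5 — Source phasor: V = 19∠62.7° V = 8.714 + j16.88 V.
Step 6 — Ohm's law: I = V / Z_total = (8.714 + j16.88) / (92.98 - j161.9) = -0.05518 + j0.08553 A.
Step 7 — Convert to polar: |I| = 0.1018 A, ∠I = 122.8°.

I = 0.1018∠122.8° A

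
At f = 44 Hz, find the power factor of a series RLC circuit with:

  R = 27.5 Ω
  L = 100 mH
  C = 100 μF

Step 1 — Angular frequency: ω = 2π·f = 2π·44 = 276.5 rad/s.
Step 2 — Component impedances:
  R: Z = R = 27.5 Ω
  L: Z = jωL = j·276.5·0.1 = 0 + j27.65 Ω
  C: Z = 1/(jωC) = -j/(ω·C) = 0 - j36.17 Ω
Step 3 — Series combination: Z_total = R + L + C = 27.5 - j8.526 Ω = 28.79∠-17.2° Ω.
Step 4 — Power factor: PF = cos(φ) = Re(Z)/|Z| = 27.5/28.79 = 0.9552.
Step 5 — Type: Im(Z) = -8.526 ⇒ leading (phase φ = -17.2°).

PF = 0.9552 (leading, φ = -17.2°)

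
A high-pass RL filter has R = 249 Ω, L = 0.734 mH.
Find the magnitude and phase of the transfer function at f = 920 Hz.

Step 1 — Angular frequency: ω = 2π·920 = 5781 rad/s.
Step 2 — Transfer function: H(jω) = jωL/(R + jωL).
Step 3 — Numerator jωL = j·4.243; denominator R + jωL = 249 + j4.243.
Step 4 — H = 0.0002903 + j0.01703.
Step 5 — Magnitude: |H| = 0.01704 (-35.4 dB); phase: φ = 89.0°.

|H| = 0.01704 (-35.4 dB), φ = 89.0°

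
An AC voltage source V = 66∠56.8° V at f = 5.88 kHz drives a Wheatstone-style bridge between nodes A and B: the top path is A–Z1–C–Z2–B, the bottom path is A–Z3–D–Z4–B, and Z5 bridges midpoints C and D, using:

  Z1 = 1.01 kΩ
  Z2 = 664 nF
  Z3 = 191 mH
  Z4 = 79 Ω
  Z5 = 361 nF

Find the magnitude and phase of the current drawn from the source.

Step 1 — Angular frequency: ω = 2π·f = 2π·5880 = 3.695e+04 rad/s.
Step 2 — Component impedances:
  Z1: Z = R = 1010 Ω
  Z2: Z = 1/(jωC) = -j/(ω·C) = 0 - j40.76 Ω
  Z3: Z = jωL = j·3.695e+04·0.191 = 0 + j7057 Ω
  Z4: Z = R = 79 Ω
  Z5: Z = 1/(jωC) = -j/(ω·C) = 0 - j74.98 Ω
Step 3 — Bridge requires nodal analysis (the Z5 bridge couples midpoints C and D, so the two paths cannot be reduced to a simple series/parallel combination). Setting node B to ground and injecting 1 A at node A, the 3-node admittance system at A, C, D solves to V_A = Z_AB = 1001 + j108.6 Ω = 1007∠6.2° Ω.
Step 4 — Source phasor: V = 66∠56.8° V = 36.14 + j55.23 V.
Step 5 — Ohm's law: I = V / Z_total = (36.14 + j55.23) / (1001 + j108.6) = 0.04159 + j0.05065 A.
Step 6 — Convert to polar: |I| = 0.06553 A, ∠I = 50.6°.

I = 0.06553∠50.6° A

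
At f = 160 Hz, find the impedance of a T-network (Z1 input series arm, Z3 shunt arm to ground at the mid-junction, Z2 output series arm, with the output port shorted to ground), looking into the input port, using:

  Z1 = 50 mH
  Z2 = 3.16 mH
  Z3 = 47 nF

Step 1 — Angular frequency: ω = 2π·f = 2π·160 = 1005 rad/s.
Step 2 — Component impedances:
  Z1: Z = jωL = j·1005·0.05 = 0 + j50.27 Ω
  Z2: Z = jωL = j·1005·0.00316 = 0 + j3.177 Ω
  Z3: Z = 1/(jωC) = -j/(ω·C) = 0 - j2.116e+04 Ω
Step 3 — With the output port shorted to ground, the output series arm Z2 runs from the junction to ground; the shunt arm Z3 also runs from the junction to ground. They appear in parallel: Z3 || Z2 = 0 + j3.177 Ω.
Step 4 — Series with input arm Z1: Z_in = Z1 + (Z3 || Z2) = 0 + j53.44 Ω = 53.44∠90.0° Ω.

Z = 0 + j53.44 Ω = 53.44∠90.0° Ω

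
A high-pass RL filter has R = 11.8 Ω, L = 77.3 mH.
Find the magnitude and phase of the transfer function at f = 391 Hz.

Step 1 — Angular frequency: ω = 2π·391 = 2457 rad/s.
Step 2 — Transfer function: H(jω) = jωL/(R + jωL).
Step 3 — Numerator jωL = j·189.9; denominator R + jωL = 11.8 + j189.9.
Step 4 — H = 0.9962 + j0.0619.
Step 5 — Magnitude: |H| = 0.9981 (-0.0 dB); phase: φ = 3.6°.

|H| = 0.9981 (-0.0 dB), φ = 3.6°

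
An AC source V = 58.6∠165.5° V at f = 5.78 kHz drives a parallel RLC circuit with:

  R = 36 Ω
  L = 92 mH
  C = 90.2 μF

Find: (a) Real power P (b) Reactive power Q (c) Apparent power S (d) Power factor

Step 1 — Angular frequency: ω = 2π·f = 2π·5780 = 3.632e+04 rad/s.
Step 2 — Component impedances:
  R: Z = R = 36 Ω
  L: Z = jωL = j·3.632e+04·0.092 = 0 + j3341 Ω
  C: Z = 1/(jωC) = -j/(ω·C) = 0 - j0.3053 Ω
Step 3 — Parallel combination: 1/Z_total = 1/R + 1/L + 1/C; Z_total = 0.002589 - j0.3053 Ω = 0.3053∠-89.5° Ω.
Step 4 — Source phasor: V = 58.6∠165.5° V = -56.73 + j14.67 V.
Step 5 — Current: I = V / Z = -49.63 - j185.4 A = 191.9∠-105.0° A.
Step 6 — Complex power: S = V·I* = 95.39 - j1.125e+04 VA.
Step 7 — Real power: P = Re(S) = 95.39 W.
Step 8 — Reactive power: Q = Im(S) = -1.125e+04 VAR.
Step 9 — Apparent power: |S| = 1.125e+04 VA.
Step 10 — Power factor: PF = P/|S| = 0.00848 (leading).

(a) P = 95.39 W  (b) Q = -1.125e+04 VAR  (c) S = 1.125e+04 VA  (d) PF = 0.00848 (leading)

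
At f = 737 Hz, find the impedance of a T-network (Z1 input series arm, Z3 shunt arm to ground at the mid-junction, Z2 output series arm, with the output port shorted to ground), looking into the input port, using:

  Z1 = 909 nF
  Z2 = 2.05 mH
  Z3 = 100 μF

Step 1 — Angular frequency: ω = 2π·f = 2π·737 = 4631 rad/s.
Step 2 — Component impedances:
  Z1: Z = 1/(jωC) = -j/(ω·C) = 0 - j237.6 Ω
  Z2: Z = jωL = j·4631·0.00205 = 0 + j9.493 Ω
  Z3: Z = 1/(jωC) = -j/(ω·C) = 0 - j2.159 Ω
Step 3 — With the output port shorted to ground, the output series arm Z2 runs from the junction to ground; the shunt arm Z3 also runs from the junction to ground. They appear in parallel: Z3 || Z2 = 0 - j2.795 Ω.
Step 4 — Series with input arm Z1: Z_in = Z1 + (Z3 || Z2) = 0 - j240.4 Ω = 240.4∠-90.0° Ω.

Z = 0 - j240.4 Ω = 240.4∠-90.0° Ω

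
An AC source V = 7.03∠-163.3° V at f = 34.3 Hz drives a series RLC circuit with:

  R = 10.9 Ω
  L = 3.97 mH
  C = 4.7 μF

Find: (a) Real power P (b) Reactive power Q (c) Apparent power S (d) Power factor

Step 1 — Angular frequency: ω = 2π·f = 2π·34.3 = 215.5 rad/s.
Step 2 — Component impedances:
  R: Z = R = 10.9 Ω
  L: Z = jωL = j·215.5·0.00397 = 0 + j0.8556 Ω
  C: Z = 1/(jωC) = -j/(ω·C) = 0 - j987.3 Ω
Step 3 — Series combination: Z_total = R + L + C = 10.9 - j986.4 Ω = 986.5∠-89.4° Ω.
Step 4 — Source phasor: V = 7.03∠-163.3° V = -6.733 - j2.02 V.
Step 5 — Current: I = V / Z = 0.001972 - j0.006848 A = 0.007127∠-73.9° A.
Step 6 — Complex power: S = V·I* = 0.0005536 - j0.0501 VA.
Step 7 — Real power: P = Re(S) = 0.0005536 W.
Step 8 — Reactive power: Q = Im(S) = -0.0501 VAR.
Step 9 — Apparent power: |S| = 0.0501 VA.
Step 10 — Power factor: PF = P/|S| = 0.01105 (leading).

(a) P = 0.0005536 W  (b) Q = -0.0501 VAR  (c) S = 0.0501 VA  (d) PF = 0.01105 (leading)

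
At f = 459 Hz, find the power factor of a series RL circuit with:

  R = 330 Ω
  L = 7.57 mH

Step 1 — Angular frequency: ω = 2π·f = 2π·459 = 2884 rad/s.
Step 2 — Component impedances:
  R: Z = R = 330 Ω
  L: Z = jωL = j·2884·0.00757 = 0 + j21.83 Ω
Step 3 — Series combination: Z_total = R + L = 330 + j21.83 Ω = 330.7∠3.8° Ω.
Step 4 — Power factor: PF = cos(φ) = Re(Z)/|Z| = 330/330.72 = 0.9978.
Step 5 — Type: Im(Z) = 21.83 ⇒ lagging (phase φ = 3.8°).

PF = 0.9978 (lagging, φ = 3.8°)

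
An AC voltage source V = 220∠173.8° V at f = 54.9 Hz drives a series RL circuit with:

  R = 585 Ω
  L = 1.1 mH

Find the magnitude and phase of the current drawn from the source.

Step 1 — Angular frequency: ω = 2π·f = 2π·54.9 = 344.9 rad/s.
Step 2 — Component impedances:
  R: Z = R = 585 Ω
  L: Z = jωL = j·344.9·0.0011 = 0 + j0.3794 Ω
Step 3 — Series combination: Z_total = R + L = 585 + j0.3794 Ω = 585∠0.0° Ω.
Step 4 — Source phasor: V = 220∠173.8° V = -218.7 + j23.76 V.
Step 5 — Ohm's law: I = V / Z_total = (-218.7 + j23.76) / (585 + j0.3794) = -0.3738 + j0.04086 A.
Step 6 — Convert to polar: |I| = 0.3761 A, ∠I = 173.8°.

I = 0.3761∠173.8° A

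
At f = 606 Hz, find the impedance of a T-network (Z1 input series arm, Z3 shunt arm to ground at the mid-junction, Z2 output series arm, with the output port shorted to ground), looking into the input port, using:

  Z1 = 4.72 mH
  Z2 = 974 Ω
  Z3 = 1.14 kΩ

Step 1 — Angular frequency: ω = 2π·f = 2π·606 = 3808 rad/s.
Step 2 — Component impedances:
  Z1: Z = jωL = j·3808·0.00472 = 0 + j17.97 Ω
  Z2: Z = R = 974 Ω
  Z3: Z = R = 1140 Ω
Step 3 — With the output port shorted to ground, the output series arm Z2 runs from the junction to ground; the shunt arm Z3 also runs from the junction to ground. They appear in parallel: Z3 || Z2 = 525.2 Ω.
Step 4 — Series with input arm Z1: Z_in = Z1 + (Z3 || Z2) = 525.2 + j17.97 Ω = 525.5∠2.0° Ω.

Z = 525.2 + j17.97 Ω = 525.5∠2.0° Ω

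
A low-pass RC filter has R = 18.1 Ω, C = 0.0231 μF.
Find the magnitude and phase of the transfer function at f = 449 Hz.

Step 1 — Angular frequency: ω = 2π·449 = 2821 rad/s.
Step 2 — Transfer function: H(jω) = 1/(1 + jωRC).
Step 3 — Denominator: 1 + jωRC = 1 + j·2821·18.1·2.31e-08 = 1 + j0.00118.
Step 4 — H = 1 - j0.00118.
Step 5 — Magnitude: |H| = 1 (-0.0 dB); phase: φ = -0.1°.

|H| = 1 (-0.0 dB), φ = -0.1°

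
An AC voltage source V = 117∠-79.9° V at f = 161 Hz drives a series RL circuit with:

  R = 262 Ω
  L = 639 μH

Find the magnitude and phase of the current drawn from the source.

Step 1 — Angular frequency: ω = 2π·f = 2π·161 = 1012 rad/s.
Step 2 — Component impedances:
  R: Z = R = 262 Ω
  L: Z = jωL = j·1012·0.000639 = 0 + j0.6464 Ω
Step 3 — Series combination: Z_total = R + L = 262 + j0.6464 Ω = 262∠0.1° Ω.
Step 4 — Source phasor: V = 117∠-79.9° V = 20.52 - j115.2 V.
Step 5 — Ohm's law: I = V / Z_total = (20.52 - j115.2) / (262 + j0.6464) = 0.07723 - j0.4398 A.
Step 6 — Convert to polar: |I| = 0.4466 A, ∠I = -80.0°.

I = 0.4466∠-80.0° A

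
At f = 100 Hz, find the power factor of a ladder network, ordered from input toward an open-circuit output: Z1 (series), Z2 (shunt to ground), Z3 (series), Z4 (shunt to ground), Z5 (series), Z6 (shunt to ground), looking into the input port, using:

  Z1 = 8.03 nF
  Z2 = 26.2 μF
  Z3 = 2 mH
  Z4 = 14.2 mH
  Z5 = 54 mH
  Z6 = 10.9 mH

Step 1 — Angular frequency: ω = 2π·f = 2π·100 = 628.3 rad/s.
Step 2 — Component impedances:
  Z1: Z = 1/(jωC) = -j/(ω·C) = 0 - j1.982e+05 Ω
  Z2: Z = 1/(jωC) = -j/(ω·C) = 0 - j60.75 Ω
  Z3: Z = jωL = j·628.3·0.002 = 0 + j1.257 Ω
  Z4: Z = jωL = j·628.3·0.0142 = 0 + j8.922 Ω
  Z5: Z = jωL = j·628.3·0.054 = 0 + j33.93 Ω
  Z6: Z = jωL = j·628.3·0.0109 = 0 + j6.849 Ω
Step 3 — Ladder network (open output): work backward from the far end, alternating series and parallel combinations. Z_in = 0 - j1.982e+05 Ω = 1.982e+05∠-90.0° Ω.
Step 4 — Power factor: PF = cos(φ) = Re(Z)/|Z| = 0/1.982e+05 = 0.
Step 5 — Type: Im(Z) = -1.982e+05 ⇒ leading (phase φ = -90.0°).

PF = 0 (leading, φ = -90.0°)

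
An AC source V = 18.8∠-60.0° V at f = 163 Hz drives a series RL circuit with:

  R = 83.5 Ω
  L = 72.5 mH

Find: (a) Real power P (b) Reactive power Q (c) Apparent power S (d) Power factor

Step 1 — Angular frequency: ω = 2π·f = 2π·163 = 1024 rad/s.
Step 2 — Component impedances:
  R: Z = R = 83.5 Ω
  L: Z = jωL = j·1024·0.0725 = 0 + j74.25 Ω
Step 3 — Series combination: Z_total = R + L = 83.5 + j74.25 Ω = 111.7∠41.6° Ω.
Step 4 — Source phasor: V = 18.8∠-60.0° V = 9.4 - j16.28 V.
Step 5 — Current: I = V / Z = -0.03396 - j0.1648 A = 0.1682∠-101.6° A.
Step 6 — Complex power: S = V·I* = 2.364 + j2.102 VA.
Step 7 — Real power: P = Re(S) = 2.364 W.
Step 8 — Reactive power: Q = Im(S) = 2.102 VAR.
Step 9 — Apparent power: |S| = 3.163 VA.
Step 10 — Power factor: PF = P/|S| = 0.7473 (lagging).

(a) P = 2.364 W  (b) Q = 2.102 VAR  (c) S = 3.163 VA  (d) PF = 0.7473 (lagging)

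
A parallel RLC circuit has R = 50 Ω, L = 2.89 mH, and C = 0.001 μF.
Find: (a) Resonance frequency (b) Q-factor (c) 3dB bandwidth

Step 1 — Resonance: ω₀ = 1/√(LC) = 1/√(0.00289·1e-09) = 5.882e+05 rad/s.
Step 2 — f₀ = ω₀/(2π) = 9.362e+04 Hz.
Step 3 — Parallel Q: Q = R/(ω₀L) = 50/(5.882e+05·0.00289) = 0.02941.
Step 4 — Bandwidth: Δω = ω₀/Q = 2e+07 rad/s; BW = Δω/(2π) = 3.183e+06 Hz.

(a) f₀ = 9.362e+04 Hz  (b) Q = 0.02941  (c) BW = 3.183e+06 Hz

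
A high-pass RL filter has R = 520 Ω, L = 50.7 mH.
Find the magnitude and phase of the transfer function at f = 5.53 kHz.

Step 1 — Angular frequency: ω = 2π·5530 = 3.475e+04 rad/s.
Step 2 — Transfer function: H(jω) = jωL/(R + jωL).
Step 3 — Numerator jωL = j·1762; denominator R + jωL = 520 + j1762.
Step 4 — H = 0.9199 + j0.2715.
Step 5 — Magnitude: |H| = 0.9591 (-0.4 dB); phase: φ = 16.4°.

|H| = 0.9591 (-0.4 dB), φ = 16.4°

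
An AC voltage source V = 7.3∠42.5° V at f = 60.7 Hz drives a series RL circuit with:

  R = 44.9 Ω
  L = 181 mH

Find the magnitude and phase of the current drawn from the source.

Step 1 — Angular frequency: ω = 2π·f = 2π·60.7 = 381.4 rad/s.
Step 2 — Component impedances:
  R: Z = R = 44.9 Ω
  L: Z = jωL = j·381.4·0.181 = 0 + j69.03 Ω
Step 3 — Series combination: Z_total = R + L = 44.9 + j69.03 Ω = 82.35∠57.0° Ω.
Step 4 — Source phasor: V = 7.3∠42.5° V = 5.382 + j4.932 V.
Step 5 — Ohm's law: I = V / Z_total = (5.382 + j4.932) / (44.9 + j69.03) = 0.08584 - j0.02213 A.
Step 6 — Convert to polar: |I| = 0.08865 A, ∠I = -14.5°.

I = 0.08865∠-14.5° A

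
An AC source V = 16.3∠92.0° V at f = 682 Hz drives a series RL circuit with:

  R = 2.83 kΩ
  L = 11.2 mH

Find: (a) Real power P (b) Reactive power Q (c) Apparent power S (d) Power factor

Step 1 — Angular frequency: ω = 2π·f = 2π·682 = 4285 rad/s.
Step 2 — Component impedances:
  R: Z = R = 2830 Ω
  L: Z = jωL = j·4285·0.0112 = 0 + j47.99 Ω
Step 3 — Series combination: Z_total = R + L = 2830 + j47.99 Ω = 2830∠1.0° Ω.
Step 4 — Source phasor: V = 16.3∠92.0° V = -0.5689 + j16.29 V.
Step 5 — Current: I = V / Z = -0.0001034 + j0.005758 A = 0.005759∠91.0° A.
Step 6 — Complex power: S = V·I* = 0.09386 + j0.001592 VA.
Step 7 — Real power: P = Re(S) = 0.09386 W.
Step 8 — Reactive power: Q = Im(S) = 0.001592 VAR.
Step 9 — Apparent power: |S| = 0.09387 VA.
Step 10 — Power factor: PF = P/|S| = 0.9999 (lagging).

(a) P = 0.09386 W  (b) Q = 0.001592 VAR  (c) S = 0.09387 VA  (d) PF = 0.9999 (lagging)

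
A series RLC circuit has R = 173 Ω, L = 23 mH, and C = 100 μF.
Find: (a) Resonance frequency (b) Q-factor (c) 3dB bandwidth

Step 1 — Resonance: ω₀ = 1/√(LC) = 1/√(0.023·0.0001) = 659.4 rad/s.
Step 2 — f₀ = ω₀/(2π) = 104.9 Hz.
Step 3 — Series Q: Q = ω₀L/R = 659.4·0.023/173 = 0.08766.
Step 4 — Bandwidth: Δω = ω₀/Q = 7522 rad/s; BW = Δω/(2π) = 1197 Hz.

(a) f₀ = 104.9 Hz  (b) Q = 0.08766  (c) BW = 1197 Hz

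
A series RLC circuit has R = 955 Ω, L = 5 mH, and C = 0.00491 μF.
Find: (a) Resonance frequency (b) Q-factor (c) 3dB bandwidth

Step 1 — Resonance: ω₀ = 1/√(LC) = 1/√(0.005·4.91e-09) = 2.018e+05 rad/s.
Step 2 — f₀ = ω₀/(2π) = 3.212e+04 Hz.
Step 3 — Series Q: Q = ω₀L/R = 2.018e+05·0.005/955 = 1.057.
Step 4 — Bandwidth: Δω = ω₀/Q = 1.91e+05 rad/s; BW = Δω/(2π) = 3.04e+04 Hz.

(a) f₀ = 3.212e+04 Hz  (b) Q = 1.057  (c) BW = 3.04e+04 Hz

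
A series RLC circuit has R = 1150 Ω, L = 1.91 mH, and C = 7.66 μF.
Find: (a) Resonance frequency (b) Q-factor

Step 1 — Resonance condition Im(Z)=0 gives ω₀ = 1/√(LC).
Step 2 — ω₀ = 1/√(0.00191·7.66e-06) = 8267 rad/s.
Step 3 — f₀ = ω₀/(2π) = 1316 Hz.
Step 4 — Series Q: Q = ω₀L/R = 8267·0.00191/1150 = 0.01373.

(a) f₀ = 1316 Hz  (b) Q = 0.01373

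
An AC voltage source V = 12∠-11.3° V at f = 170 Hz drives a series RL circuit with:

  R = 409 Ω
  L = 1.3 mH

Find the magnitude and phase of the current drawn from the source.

Step 1 — Angular frequency: ω = 2π·f = 2π·170 = 1068 rad/s.
Step 2 — Component impedances:
  R: Z = R = 409 Ω
  L: Z = jωL = j·1068·0.0013 = 0 + j1.389 Ω
Step 3 — Series combination: Z_total = R + L = 409 + j1.389 Ω = 409∠0.2° Ω.
Step 4 — Source phasor: V = 12∠-11.3° V = 11.77 - j2.351 V.
Step 5 — Ohm's law: I = V / Z_total = (11.77 - j2.351) / (409 + j1.389) = 0.02875 - j0.005847 A.
Step 6 — Convert to polar: |I| = 0.02934 A, ∠I = -11.5°.

I = 0.02934∠-11.5° A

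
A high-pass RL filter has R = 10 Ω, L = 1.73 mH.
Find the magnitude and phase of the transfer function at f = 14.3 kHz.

Step 1 — Angular frequency: ω = 2π·1.43e+04 = 8.985e+04 rad/s.
Step 2 — Transfer function: H(jω) = jωL/(R + jωL).
Step 3 — Numerator jωL = j·155.4; denominator R + jωL = 10 + j155.4.
Step 4 — H = 0.9959 + j0.06407.
Step 5 — Magnitude: |H| = 0.9979 (-0.0 dB); phase: φ = 3.7°.

|H| = 0.9979 (-0.0 dB), φ = 3.7°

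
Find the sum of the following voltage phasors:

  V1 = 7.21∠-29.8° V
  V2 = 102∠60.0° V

Step 1 — Convert each phasor to rectangular form:
  V1 = 7.21·(cos(-29.8°) + j·sin(-29.8°)) = 6.257 - j3.583 V
  V2 = 102·(cos(60.0°) + j·sin(60.0°)) = 51 + j88.33 V
Step 2 — Sum components: V_total = 57.26 + j84.75 V.
Step 3 — Convert to polar: |V_total| = 102.3 V, ∠V_total = 56.0°.

V_total = 102.3∠56.0° V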